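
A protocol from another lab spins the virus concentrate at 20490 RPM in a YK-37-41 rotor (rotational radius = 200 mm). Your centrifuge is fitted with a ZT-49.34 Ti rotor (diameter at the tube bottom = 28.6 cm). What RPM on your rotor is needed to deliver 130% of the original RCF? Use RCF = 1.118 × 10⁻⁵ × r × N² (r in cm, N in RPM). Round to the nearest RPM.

Original rotor: r = 200 mm = 20.0 cm
RCF_original = 1.118 × 10⁻⁵ × 20 × (20490)² = 1.118 × 10⁻⁵ × 20 × 419,840,100 ≈ 93,876.2 × g
Target RCF = 1.3 × 93,876.2 ≈ 122,039.1 × g
Your rotor: r = 28.6 / 2 = 14.3 cm
122,039.1 = 1.118 × 10⁻⁵ × 14.3 × N²
N² = 122,039.1 / (15.9874 × 10⁻⁵) = 763,345,510
N ≈ √763,345,510 ≈ 27,628.7

27629 RPM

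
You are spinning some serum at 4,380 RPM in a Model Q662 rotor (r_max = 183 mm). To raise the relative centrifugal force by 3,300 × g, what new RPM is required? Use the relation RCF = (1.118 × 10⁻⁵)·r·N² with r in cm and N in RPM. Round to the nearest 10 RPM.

r = 183 mm = 18.3 cm
Current RCF = 1.118 × 10⁻⁵ × 18.3 × (4380)² = 1.118 × 10⁻⁵ × 18.3 × 19,184,400 ≈ 3,925 × g
Target RCF = 3,925 + 3,300 = 7,225 × g
N² = 7,225 / (20.4594 × 10⁻⁵) = 35,313,841
N ≈ √35,313,841 ≈ 5,942.5

≈ 5940 RPM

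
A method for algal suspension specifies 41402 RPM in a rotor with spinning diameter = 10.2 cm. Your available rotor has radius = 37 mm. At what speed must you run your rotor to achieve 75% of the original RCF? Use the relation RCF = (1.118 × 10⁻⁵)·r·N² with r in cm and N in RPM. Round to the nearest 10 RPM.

Original rotor: r = 10.2 / 2 = 5.1 cm
RCF_original = 1.118 × 10⁻⁵ × 5.1 × (41402)² = 1.118 × 10⁻⁵ × 5.1 × 1,714,125,604 ≈ 97,736 × g
Target RCF = 0.75 × 97,736 ≈ 73,302 × g
Your rotor: r = 37 mm = 3.7 cm
73,302 = 1.118 × 10⁻⁵ × 3.7 × N²
N² = 73,302 / (4.1366 × 10⁻⁵) = 1,772,035,005
N ≈ √1,772,035,005 ≈ 42,095.5

42100 RPM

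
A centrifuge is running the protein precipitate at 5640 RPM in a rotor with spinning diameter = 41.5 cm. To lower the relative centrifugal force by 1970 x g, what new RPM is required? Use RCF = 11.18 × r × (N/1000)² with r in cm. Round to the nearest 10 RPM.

r = 41.5 / 2 = 20.75 cm
Current RCF = 11.18 × 20.75 × (5.64)² = 11.18 × 20.75 × 31.8096 ≈ 7,379.4 × g
Target RCF = 7,379.4 − 1,970 = 5,409.4 × g
(N/1000)² = 5,409.4 / 231.985 = 23.31789
N = 1000 × √23.31789 ≈ 4,828.9

N₂ ≈ 4830 RPM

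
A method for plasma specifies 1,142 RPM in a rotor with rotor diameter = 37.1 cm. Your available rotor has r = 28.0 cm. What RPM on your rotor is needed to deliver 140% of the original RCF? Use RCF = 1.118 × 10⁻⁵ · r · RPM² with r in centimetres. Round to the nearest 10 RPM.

1100 RPM

Original rotor: r = 37.1 / 2 = 18.55 cm
RCF_original = 1.118 × 10⁻⁵ × 18.55 × (1142)² = 1.118 × 10⁻⁵ × 18.55 × 1,304,164 ≈ 270.5 × g
Target RCF = 1.4 × 270.5 ≈ 378.7 × g
378.7 = 1.118 × 10⁻⁵ × 28 × N²
N² = 378.7 / (31.304 × 10⁻⁵) = 1,209,750
N ≈ √1,209,750 ≈ 1,099.9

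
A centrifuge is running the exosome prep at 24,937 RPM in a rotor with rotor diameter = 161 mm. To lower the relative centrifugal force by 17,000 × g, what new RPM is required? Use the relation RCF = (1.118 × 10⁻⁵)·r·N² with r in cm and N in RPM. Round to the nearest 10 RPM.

≈ 20810 RPM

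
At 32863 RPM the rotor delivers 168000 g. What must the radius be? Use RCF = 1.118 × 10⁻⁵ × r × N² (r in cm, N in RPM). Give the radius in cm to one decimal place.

≈ 13.9 cm

RCF = 1.118 × 10⁻⁵ × r × N²
168000 = 1.118 × 10⁻⁵ × r × (32863)²
r = 168000 / (1.118 × 10⁻⁵ × 1,079,976,769) = 168000 / 12074.14 ≈ 13.914 cm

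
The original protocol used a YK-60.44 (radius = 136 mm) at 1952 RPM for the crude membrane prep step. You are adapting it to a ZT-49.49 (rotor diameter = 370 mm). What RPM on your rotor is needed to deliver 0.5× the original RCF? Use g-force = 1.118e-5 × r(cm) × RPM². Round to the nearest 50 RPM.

Original rotor: r = 136 mm = 13.6 cm
RCF = 1.118 × 10⁻⁵ × r × N²
RCF_original = 1.118 × 10⁻⁵ × 13.6 × (1952)² = 1.118 × 10⁻⁵ × 13.6 × 3,810,304 ≈ 579.3 × g
Target RCF = 0.5 × 579.3 ≈ 289.6 × g
Your rotor: r = 370 mm / 2 = 185 mm = 18.5 cm
289.6 = 1.118 × 10⁻⁵ × 18.5 × N²
N² = 289.6 / (20.683 × 10⁻⁵) = 1,400,184
N ≈ √1,400,184 ≈ 1,183.3

1200 RPM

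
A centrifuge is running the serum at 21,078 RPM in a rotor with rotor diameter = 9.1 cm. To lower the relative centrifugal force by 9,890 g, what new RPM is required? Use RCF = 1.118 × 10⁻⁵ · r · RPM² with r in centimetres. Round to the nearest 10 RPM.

r = 9.1 / 2 = 4.55 cm
Current RCF = 1.118 × 10⁻⁵ × 4.55 × (21078)² = 1.118 × 10⁻⁵ × 4.55 × 444,282,084 ≈ 22,600.2 × g
Target RCF = 22,600.2 − 9,890 = 12,710.2 × g
N² = 12,710.2 / (5.0869 × 10⁻⁵) = 249,861,409
N ≈ √249,861,409 ≈ 15,807.0

≈ 15810 RPM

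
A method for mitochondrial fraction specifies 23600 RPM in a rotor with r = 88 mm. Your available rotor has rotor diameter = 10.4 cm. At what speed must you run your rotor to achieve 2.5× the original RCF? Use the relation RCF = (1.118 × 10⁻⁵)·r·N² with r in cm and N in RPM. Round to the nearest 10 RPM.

Original rotor: r = 88 mm = 8.8 cm
RCF_original = 1.118 × 10⁻⁵ × 8.8 × (23600)² = 1.118 × 10⁻⁵ × 8.8 × 556,960,000 ≈ 54,796 × g
Target RCF = 2.5 × 54,796 ≈ 136,990 × g
Your rotor: r = 10.4 / 2 = 5.2 cm
136,990 = 1.118 × 10⁻⁵ × 5.2 × N²
N² = 136,990 / (5.8136 × 10⁻⁵) = 2,356,371,267
N ≈ √2,356,371,267 ≈ 48,542.5

48540 RPM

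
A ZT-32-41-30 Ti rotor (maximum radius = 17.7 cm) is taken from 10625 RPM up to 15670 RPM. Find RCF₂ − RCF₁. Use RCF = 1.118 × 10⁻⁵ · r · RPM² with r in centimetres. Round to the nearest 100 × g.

RCF₁ = 1.118 × 10⁻⁵ × 17.7 × (10625)² = 1.118 × 10⁻⁵ × 17.7 × 112,890,625 ≈ 22,339.5 × g
RCF₂ = 1.118 × 10⁻⁵ × 17.7 × (15670)² = 1.118 × 10⁻⁵ × 17.7 × 245,548,900 ≈ 48,590.7 × g
Increase = 48,590.7 − 22,339.5 = 26,251.2

≈ 26300 g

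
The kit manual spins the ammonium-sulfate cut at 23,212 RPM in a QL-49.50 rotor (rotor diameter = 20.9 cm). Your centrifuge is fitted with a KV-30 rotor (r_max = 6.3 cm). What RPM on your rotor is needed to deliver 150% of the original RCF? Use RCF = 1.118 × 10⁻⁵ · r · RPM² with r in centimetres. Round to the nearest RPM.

Original rotor: r = 20.9 / 2 = 10.45 cm
RCF_original = 1.118 × 10⁻⁵ × 10.45 × (23212)² = 1.118 × 10⁻⁵ × 10.45 × 538,796,944 ≈ 62,948.2 × g
Target RCF = 1.5 × 62,948.2 ≈ 94,422.3 × g
94,422.3 = 1.118 × 10⁻⁵ × 6.3 × N²
N² = 94,422.3 / (7.0434 × 10⁻⁵) = 1,340,578,414
N ≈ √1,340,578,414 ≈ 36,613.9

36614 RPM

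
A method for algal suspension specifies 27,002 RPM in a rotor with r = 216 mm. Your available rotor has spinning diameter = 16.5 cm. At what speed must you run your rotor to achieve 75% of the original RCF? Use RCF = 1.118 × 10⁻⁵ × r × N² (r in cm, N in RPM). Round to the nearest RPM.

37838 RPM

Original rotor: r = 216 mm = 21.6 cm
RCF_original = 1.118 × 10⁻⁵ × 21.6 × (27002)² = 1.118 × 10⁻⁵ × 21.6 × 729,108,004 ≈ 176,070.8 × g
Target RCF = 0.75 × 176,070.8 ≈ 132,053.1 × g
Your rotor: r = 16.5 / 2 = 8.25 cm
132,053.1 = 1.118 × 10⁻⁵ × 8.25 × N²
N² = 132,053.1 / (9.2235 × 10⁻⁵) = 1,431,702,716
N ≈ √1,431,702,716 ≈ 37,837.8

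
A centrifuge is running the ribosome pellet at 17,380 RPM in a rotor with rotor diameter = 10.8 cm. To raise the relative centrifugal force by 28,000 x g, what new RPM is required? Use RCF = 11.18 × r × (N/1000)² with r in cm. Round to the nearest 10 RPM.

27670 RPM

r = 10.8 / 2 = 5.4 cm
Current RCF = 11.18 × 5.4 × (17.38)² = 11.18 × 5.4 × 302.0644 ≈ 18,236.2 × g
Target RCF = 18,236.2 + 28,000 = 46,236.2 × g
(N/1000)² = 46,236.2 / 60.372 = 765.855
N = 1000 × √765.855 ≈ 27,674.1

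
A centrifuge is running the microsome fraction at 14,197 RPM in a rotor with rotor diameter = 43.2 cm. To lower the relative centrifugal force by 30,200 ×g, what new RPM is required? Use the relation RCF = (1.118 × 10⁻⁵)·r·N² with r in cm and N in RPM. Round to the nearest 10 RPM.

r = 43.2 / 2 = 21.6 cm
Current RCF = 1.118 × 10⁻⁵ × 21.6 × (14197)² = 1.118 × 10⁻⁵ × 21.6 × 201,554,809 ≈ 48,673.1 × g
Target RCF = 48,673.1 − 30,200 = 18,473.1 × g
N² = 18,473.1 / (24.1488 × 10⁻⁵) = 76,496,969
N ≈ √76,496,969 ≈ 8,746.3

8750 RPM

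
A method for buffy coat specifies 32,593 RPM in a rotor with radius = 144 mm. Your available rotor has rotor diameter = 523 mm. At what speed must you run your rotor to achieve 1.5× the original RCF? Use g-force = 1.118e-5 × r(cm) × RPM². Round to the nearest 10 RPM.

Original rotor: r = 144 mm = 14.4 cm
RCF_original = 1.118 × 10⁻⁵ × 14.4 × (32593)² = 1.118 × 10⁻⁵ × 14.4 × 1,062,303,649 ≈ 171,022.4 × g
Target RCF = 1.5 × 171,022.4 ≈ 256,533.6 × g
Your rotor: r = 523 mm / 2 = 261.5 mm = 26.15 cm
256,533.6 = 1.118 × 10⁻⁵ × 26.15 × N²
N² = 256,533.6 / (29.2357 × 10⁻⁵) = 877,466,933
N ≈ √877,466,933 ≈ 29,622.1

≈ 29620 RPM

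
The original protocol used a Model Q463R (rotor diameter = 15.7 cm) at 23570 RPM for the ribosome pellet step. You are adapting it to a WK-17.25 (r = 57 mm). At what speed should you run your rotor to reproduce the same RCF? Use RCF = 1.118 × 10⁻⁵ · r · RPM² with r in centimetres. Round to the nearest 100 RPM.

27700 RPM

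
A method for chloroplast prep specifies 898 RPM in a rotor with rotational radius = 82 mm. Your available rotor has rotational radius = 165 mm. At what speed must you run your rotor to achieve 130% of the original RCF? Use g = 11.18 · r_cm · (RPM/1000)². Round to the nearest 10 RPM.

Original rotor: r = 82 mm = 8.2 cm
RCF_original = 11.18 × 8.2 × (0.898)² = 11.18 × 8.2 × 0.806404 ≈ 73.9 × g
Target RCF = 1.3 × 73.9 ≈ 96.1 × g
Your rotor: r = 165 mm = 16.5 cm
96.1 = 11.18 × 16.5 × (N/1000)²
(N/1000)² = 96.1 / 184.47 = 0.5209519
N = 1000 × √0.5209519 ≈ 721.8

≈ 720 RPM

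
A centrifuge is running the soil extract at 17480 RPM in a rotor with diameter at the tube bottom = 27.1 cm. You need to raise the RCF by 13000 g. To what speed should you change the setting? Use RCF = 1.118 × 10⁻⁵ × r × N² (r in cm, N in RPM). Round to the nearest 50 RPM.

19800 RPM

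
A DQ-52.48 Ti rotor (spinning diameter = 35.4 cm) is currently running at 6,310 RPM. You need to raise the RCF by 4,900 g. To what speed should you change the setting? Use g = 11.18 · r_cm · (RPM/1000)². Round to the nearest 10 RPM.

N₂ ≈ 8040 RPM

r = 35.4 / 2 = 17.7 cm
Current RCF = 11.18 × 17.7 × (6.31)² = 11.18 × 17.7 × 39.8161 ≈ 7,879 × g
Target RCF = 7,879 + 4,900 = 12,779 × g
(N/1000)² = 12,779 / 197.886 = 64.57759
N = 1000 × √64.57759 ≈ 8,036.0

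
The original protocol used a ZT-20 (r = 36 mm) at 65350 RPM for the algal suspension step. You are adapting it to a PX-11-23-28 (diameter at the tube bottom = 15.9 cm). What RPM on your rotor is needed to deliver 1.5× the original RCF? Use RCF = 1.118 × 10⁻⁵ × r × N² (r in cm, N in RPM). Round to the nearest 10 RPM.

≈ 53860 RPM

Original rotor: r = 36 mm = 3.6 cm
RCF_original = 1.118 × 10⁻⁵ × 3.6 × (65350)² = 1.118 × 10⁻⁵ × 3.6 × 4,270,622,500 ≈ 171,884 × g
Target RCF = 1.5 × 171,884 ≈ 257,826 × g
Your rotor: r = 15.9 / 2 = 7.95 cm
257,826 = 1.118 × 10⁻⁵ × 7.95 × N²
N² = 257,826 / (8.8881 × 10⁻⁵) = 2,900,799,946
N ≈ √2,900,799,946 ≈ 53,859.1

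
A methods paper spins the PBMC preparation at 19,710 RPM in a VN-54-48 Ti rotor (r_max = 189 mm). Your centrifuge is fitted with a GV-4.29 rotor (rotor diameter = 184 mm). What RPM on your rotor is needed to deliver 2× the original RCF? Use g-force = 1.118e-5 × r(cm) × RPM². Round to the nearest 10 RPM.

Original rotor: r = 189 mm = 18.9 cm
RCF_original = 1.118 × 10⁻⁵ × 18.9 × (19710)² = 1.118 × 10⁻⁵ × 18.9 × 388,484,100 ≈ 82,087.5 × g
Target RCF = 2 × 82,087.5 ≈ 164,175 × g
Your rotor: r = 184 mm / 2 = 92 mm = 9.2 cm
164,175 = 1.118 × 10⁻⁵ × 9.2 × N²
N² = 164,175 / (10.2856 × 10⁻⁵) = 1,596,163,568
N ≈ √1,596,163,568 ≈ 39,952.0

39950 RPM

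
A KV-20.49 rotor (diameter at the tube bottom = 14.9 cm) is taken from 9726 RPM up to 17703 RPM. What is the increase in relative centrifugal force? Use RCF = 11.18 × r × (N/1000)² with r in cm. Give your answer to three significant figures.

18200 ×g

r = 14.9 / 2 = 7.45 cm
RCF₁ = 11.18 × 7.45 × (9.726)² = 11.18 × 7.45 × 94.595076 ≈ 7,878.9 × g
RCF₂ = 11.18 × 7.45 × (17.703)² = 11.18 × 7.45 × 313.396209 ≈ 26,103.1 × g
Increase = 26,103.1 − 7,878.9 = 18,224.2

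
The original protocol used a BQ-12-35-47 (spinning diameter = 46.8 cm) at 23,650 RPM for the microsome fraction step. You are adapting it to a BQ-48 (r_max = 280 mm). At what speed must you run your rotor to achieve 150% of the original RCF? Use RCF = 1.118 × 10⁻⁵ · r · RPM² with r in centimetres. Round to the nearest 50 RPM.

Original rotor: r = 46.8 / 2 = 23.4 cm
RCF_original = 1.118 × 10⁻⁵ × 23.4 × (23650)² = 1.118 × 10⁻⁵ × 23.4 × 559,322,500 ≈ 146,325.5 × g
Target RCF = 1.5 × 146,325.5 ≈ 219,488.2 × g
Your rotor: r = 280 mm = 28.0 cm
219,488.2 = 1.118 × 10⁻⁵ × 28 × N²
N² = 219,488.2 / (31.304 × 10⁻⁵) = 701,150,652
N ≈ √701,150,652 ≈ 26,479.2

26500 RPM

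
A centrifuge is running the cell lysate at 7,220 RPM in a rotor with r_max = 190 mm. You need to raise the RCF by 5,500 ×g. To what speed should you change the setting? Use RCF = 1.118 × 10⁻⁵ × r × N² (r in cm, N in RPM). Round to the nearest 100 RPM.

r = 190 mm = 19.0 cm
Current RCF = 1.118 × 10⁻⁵ × 19 × (7220)² = 1.118 × 10⁻⁵ × 19 × 52,128,400 ≈ 11,073.1 × g
Target RCF = 11,073.1 + 5,500 = 16,573.1 × g
N² = 16,573.1 / (21.242 × 10⁻⁵) = 78,020,431
N ≈ √78,020,431 ≈ 8,832.9

≈ 8800 RPM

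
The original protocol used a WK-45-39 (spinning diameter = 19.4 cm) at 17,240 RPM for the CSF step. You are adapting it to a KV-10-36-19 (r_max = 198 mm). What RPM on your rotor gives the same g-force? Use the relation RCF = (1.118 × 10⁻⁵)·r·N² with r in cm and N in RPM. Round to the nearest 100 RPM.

12100 RPM

Original rotor: r = 19.4 / 2 = 9.7 cm
RCF = 1.118 × 10⁻⁵ × r × N²
RCF_original = 1.118 × 10⁻⁵ × 9.7 × (17240)² = 1.118 × 10⁻⁵ × 9.7 × 297,217,600 ≈ 32,232.1 × g
Your rotor: r = 198 mm = 19.8 cm
32,232.1 = 1.118 × 10⁻⁵ × 19.8 × N²
N² = 32,232.1 / (22.1364 × 10⁻⁵) = 145,606,783
N ≈ √145,606,783 ≈ 12,066.8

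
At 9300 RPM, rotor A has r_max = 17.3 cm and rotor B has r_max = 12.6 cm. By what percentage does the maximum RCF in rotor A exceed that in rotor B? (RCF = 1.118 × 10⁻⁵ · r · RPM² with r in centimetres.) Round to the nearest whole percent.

37%

At equal RPM, RCF scales linearly with r: ratio = 17.3 / 12.6 = 1.3730.
So rotor A delivers 37.3% more g-force.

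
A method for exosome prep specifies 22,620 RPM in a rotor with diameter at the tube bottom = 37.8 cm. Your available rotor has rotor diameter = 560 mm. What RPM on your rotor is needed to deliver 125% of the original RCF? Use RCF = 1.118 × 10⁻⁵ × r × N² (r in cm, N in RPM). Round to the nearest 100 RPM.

Original rotor: r = 37.8 / 2 = 18.9 cm
RCF_original = 1.118 × 10⁻⁵ × 18.9 × (22620)² = 1.118 × 10⁻⁵ × 18.9 × 511,664,400 ≈ 108,115.7 × g
Target RCF = 1.25 × 108,115.7 ≈ 135,144.6 × g
Your rotor: r = 560 mm / 2 = 280 mm = 28 cm
135,144.6 = 1.118 × 10⁻⁵ × 28 × N²
N² = 135,144.6 / (31.304 × 10⁻⁵) = 431,716,714
N ≈ √431,716,714 ≈ 20,777.8

≈ 20800 RPM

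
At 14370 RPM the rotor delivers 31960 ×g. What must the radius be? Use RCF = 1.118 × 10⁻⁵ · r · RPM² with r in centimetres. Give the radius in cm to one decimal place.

RCF = 1.118 × 10⁻⁵ × r × N²
31960 = 1.118 × 10⁻⁵ × r × (14370)²
r = 31960 / (1.118 × 10⁻⁵ × 206,496,900) = 31960 / 2308.635 ≈ 13.844 cm

13.8 cm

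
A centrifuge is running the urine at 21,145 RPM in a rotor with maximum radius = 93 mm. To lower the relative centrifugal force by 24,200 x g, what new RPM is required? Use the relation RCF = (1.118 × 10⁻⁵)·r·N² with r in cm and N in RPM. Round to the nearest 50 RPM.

≈ 14650 RPM

r = 93 mm = 9.3 cm
Current RCF = 1.118 × 10⁻⁵ × 9.3 × (21145)² = 1.118 × 10⁻⁵ × 9.3 × 447,111,025 ≈ 46,487.9 × g
Target RCF = 46,487.9 − 24,200 = 22,287.9 × g
N² = 22,287.9 / (10.3974 × 10⁻⁵) = 214,360,321
N ≈ √214,360,321 ≈ 14,641.0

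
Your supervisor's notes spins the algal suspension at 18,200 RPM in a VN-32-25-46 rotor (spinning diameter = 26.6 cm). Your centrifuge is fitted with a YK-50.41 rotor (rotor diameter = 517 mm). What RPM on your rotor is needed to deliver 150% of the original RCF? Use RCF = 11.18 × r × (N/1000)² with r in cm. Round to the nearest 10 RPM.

≈ 15990 RPM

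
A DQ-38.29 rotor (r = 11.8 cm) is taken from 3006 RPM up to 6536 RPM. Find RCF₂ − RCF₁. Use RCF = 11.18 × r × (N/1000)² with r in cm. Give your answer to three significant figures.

RCF₁ = 11.18 × 11.8 × (3.006)² = 11.18 × 11.8 × 9.036036 ≈ 1,192.1 × g
RCF₂ = 11.18 × 11.8 × (6.536)² = 11.18 × 11.8 × 42.719296 ≈ 5,635.7 × g
Increase = 5,635.7 − 1,192.1 = 4,443.6

≈ 4440 × g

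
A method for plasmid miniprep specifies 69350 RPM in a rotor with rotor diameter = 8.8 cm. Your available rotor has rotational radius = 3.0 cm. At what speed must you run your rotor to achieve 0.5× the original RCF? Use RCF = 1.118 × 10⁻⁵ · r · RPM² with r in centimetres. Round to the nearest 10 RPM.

59390 RPM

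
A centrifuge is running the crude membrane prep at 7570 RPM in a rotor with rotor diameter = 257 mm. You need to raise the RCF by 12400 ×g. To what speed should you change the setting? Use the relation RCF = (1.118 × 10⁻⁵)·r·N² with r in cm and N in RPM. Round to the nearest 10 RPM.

r = 257 mm / 2 = 128.5 mm = 12.85 cm
Current RCF = 1.118 × 10⁻⁵ × 12.85 × (7570)² = 1.118 × 10⁻⁵ × 12.85 × 57,304,900 ≈ 8,232.6 × g
Target RCF = 8,232.6 + 12,400 = 20,632.6 × g
N² = 20,632.6 / (14.3663 × 10⁻⁵) = 143,618,051
N ≈ √143,618,051 ≈ 11,984.1

≈ 11980 RPM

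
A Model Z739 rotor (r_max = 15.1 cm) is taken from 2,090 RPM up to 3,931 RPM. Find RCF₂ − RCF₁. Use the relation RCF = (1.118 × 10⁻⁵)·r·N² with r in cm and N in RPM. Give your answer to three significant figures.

RCF₁ = 1.118 × 10⁻⁵ × 15.1 × (2090)² = 1.118 × 10⁻⁵ × 15.1 × 4,368,100 ≈ 737.4 × g
RCF₂ = 1.118 × 10⁻⁵ × 15.1 × (3931)² = 1.118 × 10⁻⁵ × 15.1 × 15,452,761 ≈ 2,608.7 × g
Increase = 2,608.7 − 737.4 = 1,871.3

1870 g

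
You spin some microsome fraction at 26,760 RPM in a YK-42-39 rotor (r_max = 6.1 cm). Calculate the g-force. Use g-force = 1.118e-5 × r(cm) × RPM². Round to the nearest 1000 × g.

RCF ≈ 49000 × g

RCF = 1.118 × 10⁻⁵ × r × N²
RCF = 1.118 × 10⁻⁵ × 6.1 × (26760)² = 1.118 × 10⁻⁵ × 6.1 × 716,097,600 ≈ 48,836.4 × g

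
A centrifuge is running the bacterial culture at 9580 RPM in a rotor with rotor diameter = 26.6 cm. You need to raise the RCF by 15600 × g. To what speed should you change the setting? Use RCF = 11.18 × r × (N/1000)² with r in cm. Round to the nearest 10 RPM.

r = 26.6 / 2 = 13.3 cm
Current RCF = 11.18 × 13.3 × (9.58)² = 11.18 × 13.3 × 91.7764 ≈ 13,646.6 × g
Target RCF = 13,646.6 + 15,600 = 29,246.6 × g
(N/1000)² = 29,246.6 / 148.694 = 196.6898
N = 1000 × √196.6898 ≈ 14,024.6

N₂ ≈ 14020 RPM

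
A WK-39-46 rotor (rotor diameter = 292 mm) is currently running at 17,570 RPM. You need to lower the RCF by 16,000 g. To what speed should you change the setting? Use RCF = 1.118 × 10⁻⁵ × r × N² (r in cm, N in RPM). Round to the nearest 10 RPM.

14510 RPM

r = 292 mm / 2 = 146 mm = 14.6 cm
Current RCF = 1.118 × 10⁻⁵ × 14.6 × (17570)² = 1.118 × 10⁻⁵ × 14.6 × 308,704,900 ≈ 50,389.3 × g
Target RCF = 50,389.3 − 16,000 = 34,389.3 × g
N² = 34,389.3 / (16.3228 × 10⁻⁵) = 210,682,603
N ≈ √210,682,603 ≈ 14,514.9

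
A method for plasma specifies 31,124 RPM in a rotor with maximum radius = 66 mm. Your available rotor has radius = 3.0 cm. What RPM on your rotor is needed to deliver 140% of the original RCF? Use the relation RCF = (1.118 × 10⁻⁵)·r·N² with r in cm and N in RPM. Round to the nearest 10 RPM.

Original rotor: r = 66 mm = 6.6 cm
RCF_original = 1.118 × 10⁻⁵ × 6.6 × (31124)² = 1.118 × 10⁻⁵ × 6.6 × 968,703,376 ≈ 71,478.7 × g
Target RCF = 1.4 × 71,478.7 ≈ 100,070.2 × g
100,070.2 = 1.118 × 10⁻⁵ × 3 × N²
N² = 100,070.2 / (3.354 × 10⁻⁵) = 2,983,607,633
N ≈ √2,983,607,633 ≈ 54,622.4

≈ 54620 RPM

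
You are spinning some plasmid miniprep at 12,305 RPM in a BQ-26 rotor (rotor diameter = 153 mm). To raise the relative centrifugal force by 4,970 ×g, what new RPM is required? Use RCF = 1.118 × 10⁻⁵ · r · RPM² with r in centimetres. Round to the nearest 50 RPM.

14450 RPM

r = 153 mm / 2 = 76.5 mm = 7.65 cm
Current RCF = 1.118 × 10⁻⁵ × 7.65 × (12305)² = 1.118 × 10⁻⁵ × 7.65 × 151,413,025 ≈ 12,949.9 × g
Target RCF = 12,949.9 + 4,970 = 17,919.9 × g
N² = 17,919.9 / (8.5527 × 10⁻⁵) = 209,523,308
N ≈ √209,523,308 ≈ 14,474.9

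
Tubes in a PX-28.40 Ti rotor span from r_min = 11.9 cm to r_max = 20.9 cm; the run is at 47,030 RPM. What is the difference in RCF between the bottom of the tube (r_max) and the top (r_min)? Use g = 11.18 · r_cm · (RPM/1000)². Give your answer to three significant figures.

≈ 223000 x g

ΔRCF = 11.18 × (r_max − r_min) × (N/1000)² = 11.18 × 9.0 × 2,211.8209 ≈ 222,553.4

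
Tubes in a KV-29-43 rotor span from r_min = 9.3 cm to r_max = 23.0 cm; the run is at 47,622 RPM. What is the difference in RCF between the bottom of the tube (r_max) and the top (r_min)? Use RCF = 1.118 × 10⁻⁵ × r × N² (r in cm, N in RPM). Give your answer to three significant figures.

RCF_max = 1.118 × 10⁻⁵ × 23 × (47622)² = 1.118 × 10⁻⁵ × 23 × 2,267,854,884 ≈ 583,156.2 × g
RCF_min = 1.118 × 10⁻⁵ × 9.3 × (47622)² = 1.118 × 10⁻⁵ × 9.3 × 2,267,854,884 ≈ 235,797.9 × g
ΔRCF = 583,156.2 − 235,797.9 = 347,358.3

≈ 347000 x g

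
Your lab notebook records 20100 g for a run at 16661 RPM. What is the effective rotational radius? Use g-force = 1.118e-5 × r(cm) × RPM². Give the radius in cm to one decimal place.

RCF = 1.118 × 10⁻⁵ × r × N²
20100 = 1.118 × 10⁻⁵ × r × (16661)²
r = 20100 / (1.118 × 10⁻⁵ × 277,588,921) = 20100 / 3103.444 ≈ 6.477 cm

r ≈ 6.5 cm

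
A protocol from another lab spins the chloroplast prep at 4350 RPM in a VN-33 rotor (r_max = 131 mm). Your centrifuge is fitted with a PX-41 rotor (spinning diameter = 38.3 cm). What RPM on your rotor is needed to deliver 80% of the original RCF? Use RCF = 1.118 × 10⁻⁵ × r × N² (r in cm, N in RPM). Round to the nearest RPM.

Original rotor: r = 131 mm = 13.1 cm
RCF = 1.118 × 10⁻⁵ × r × N²
RCF_original = 1.118 × 10⁻⁵ × 13.1 × (4350)² = 1.118 × 10⁻⁵ × 13.1 × 18,922,500 ≈ 2,771.4 × g
Target RCF = 0.8 × 2,771.4 ≈ 2,217.1 × g
Your rotor: r = 38.3 / 2 = 19.15 cm
2,217.1 = 1.118 × 10⁻⁵ × 19.15 × N²
N² = 2,217.1 / (21.4097 × 10⁻⁵) = 10,355,586
N ≈ √10,355,586 ≈ 3,218.0

3218 RPM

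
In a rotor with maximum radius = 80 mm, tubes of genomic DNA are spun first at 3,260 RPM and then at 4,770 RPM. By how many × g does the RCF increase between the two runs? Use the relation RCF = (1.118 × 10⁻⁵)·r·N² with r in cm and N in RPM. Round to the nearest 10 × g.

r = 80 mm = 8.0 cm
RCF₁ = 1.118 × 10⁻⁵ × 8 × (3260)² = 1.118 × 10⁻⁵ × 8 × 10,627,600 ≈ 950.5 × g
RCF₂ = 1.118 × 10⁻⁵ × 8 × (4770)² = 1.118 × 10⁻⁵ × 8 × 22,752,900 ≈ 2,035 × g
Increase = 2,035 − 950.5 = 1,084.5

≈ 1080 × g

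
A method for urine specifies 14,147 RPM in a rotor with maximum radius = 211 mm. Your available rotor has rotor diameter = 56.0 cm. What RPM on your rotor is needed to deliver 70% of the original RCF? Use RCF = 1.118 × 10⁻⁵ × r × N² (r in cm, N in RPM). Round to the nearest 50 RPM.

10250 RPM

Original rotor: r = 211 mm = 21.1 cm
RCF_original = 1.118 × 10⁻⁵ × 21.1 × (14147)² = 1.118 × 10⁻⁵ × 21.1 × 200,137,609 ≈ 47,212.1 × g
Target RCF = 0.7 × 47,212.1 ≈ 33,048.5 × g
Your rotor: r = 56.0 / 2 = 28 cm
33,048.5 = 1.118 × 10⁻⁵ × 28 × N²
N² = 33,048.5 / (31.304 × 10⁻⁵) = 105,572,770
N ≈ √105,572,770 ≈ 10,274.9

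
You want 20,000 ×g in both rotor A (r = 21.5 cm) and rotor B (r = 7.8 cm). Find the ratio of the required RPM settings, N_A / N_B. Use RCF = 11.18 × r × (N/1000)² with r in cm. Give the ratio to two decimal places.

At fixed RCF, N ∝ 1/√r, so N_A/N_B = √(r_B/r_A) = √(7.8/21.5) = √0.362791 = 0.6023.

0.60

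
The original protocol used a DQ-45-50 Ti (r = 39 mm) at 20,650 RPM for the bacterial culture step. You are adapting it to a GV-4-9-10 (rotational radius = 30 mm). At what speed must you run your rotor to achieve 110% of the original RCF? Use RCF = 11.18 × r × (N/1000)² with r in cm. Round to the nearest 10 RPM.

≈ 24690 RPM

Original rotor: r = 39 mm = 3.9 cm
RCF_original = 11.18 × 3.9 × (20.65)² = 11.18 × 3.9 × 426.4225 ≈ 18,592.9 × g
Target RCF = 1.1 × 18,592.9 ≈ 20,452.2 × g
Your rotor: r = 30 mm = 3.0 cm
20,452.2 = 11.18 × 3 × (N/1000)²
(N/1000)² = 20,452.2 / 33.54 = 609.7853
N = 1000 × √609.7853 ≈ 24,693.8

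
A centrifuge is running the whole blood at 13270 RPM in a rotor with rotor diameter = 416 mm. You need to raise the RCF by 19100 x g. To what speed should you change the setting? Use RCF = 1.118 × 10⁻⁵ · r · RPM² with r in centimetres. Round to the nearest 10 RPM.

≈ 16070 RPM

r = 416 mm / 2 = 208 mm = 20.8 cm
Current RCF = 1.118 × 10⁻⁵ × 20.8 × (13270)² = 1.118 × 10⁻⁵ × 20.8 × 176,092,900 ≈ 40,949.3 × g
Target RCF = 40,949.3 + 19,100 = 60,049.3 × g
N² = 60,049.3 / (23.2544 × 10⁻⁵) = 258,227,690
N ≈ √258,227,690 ≈ 16,069.5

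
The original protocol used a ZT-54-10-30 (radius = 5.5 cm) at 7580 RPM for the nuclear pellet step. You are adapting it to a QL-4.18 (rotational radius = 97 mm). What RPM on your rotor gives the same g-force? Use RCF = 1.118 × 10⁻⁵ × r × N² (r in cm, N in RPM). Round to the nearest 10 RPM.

≈ 5710 RPM

RCF_original = 1.118 × 10⁻⁵ × 5.5 × (7580)² = 1.118 × 10⁻⁵ × 5.5 × 57,456,400 ≈ 3,533 × g
Your rotor: r = 97 mm = 9.7 cm
3,533 = 1.118 × 10⁻⁵ × 9.7 × N²
N² = 3,533 / (10.8446 × 10⁻⁵) = 32,578,426
N ≈ √32,578,426 ≈ 5,707.8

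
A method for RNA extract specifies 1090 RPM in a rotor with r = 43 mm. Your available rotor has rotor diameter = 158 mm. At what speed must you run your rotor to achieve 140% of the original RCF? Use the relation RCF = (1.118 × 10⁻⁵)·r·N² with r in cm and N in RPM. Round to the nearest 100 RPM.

Original rotor: r = 43 mm = 4.3 cm
RCF = 1.118 × 10⁻⁵ × r × N²
RCF_original = 1.118 × 10⁻⁵ × 4.3 × (1090)² = 1.118 × 10⁻⁵ × 4.3 × 1,188,100 ≈ 57.1 × g
Target RCF = 1.4 × 57.1 ≈ 79.9 × g
Your rotor: r = 158 mm / 2 = 79 mm = 7.9 cm
79.9 = 1.118 × 10⁻⁵ × 7.9 × N²
N² = 79.9 / (8.8322 × 10⁻⁵) = 904,644
N ≈ √904,644 ≈ 951.1

1000 RPM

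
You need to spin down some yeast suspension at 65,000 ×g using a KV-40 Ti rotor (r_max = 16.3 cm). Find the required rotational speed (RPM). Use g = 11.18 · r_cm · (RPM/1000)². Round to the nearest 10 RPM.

18890 RPM

65,000 = 11.18 × 16.3 × (N/1000)²
(N/1000)² = 65,000 / 182.234 = 356.6843
N = 1000 × √356.6843 ≈ 18,886.1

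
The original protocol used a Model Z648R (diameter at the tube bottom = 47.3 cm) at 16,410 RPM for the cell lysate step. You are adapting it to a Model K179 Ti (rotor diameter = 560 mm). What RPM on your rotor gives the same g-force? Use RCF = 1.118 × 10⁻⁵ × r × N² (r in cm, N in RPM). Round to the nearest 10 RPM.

≈ 15080 RPM

Original rotor: r = 47.3 / 2 = 23.65 cm
RCF_original = 1.118 × 10⁻⁵ × 23.65 × (16410)² = 1.118 × 10⁻⁵ × 23.65 × 269,288,100 ≈ 71,201.7 × g
Your rotor: r = 560 mm / 2 = 280 mm = 28 cm
71,201.7 = 1.118 × 10⁻⁵ × 28 × N²
N² = 71,201.7 / (31.304 × 10⁻⁵) = 227,452,402
N ≈ √227,452,402 ≈ 15,081.5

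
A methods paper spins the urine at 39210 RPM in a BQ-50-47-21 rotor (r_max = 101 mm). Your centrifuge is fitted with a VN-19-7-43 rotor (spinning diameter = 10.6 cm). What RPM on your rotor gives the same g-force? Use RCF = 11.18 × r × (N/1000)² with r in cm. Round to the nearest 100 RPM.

54100 RPM

Original rotor: r = 101 mm = 10.1 cm
RCF_original = 11.18 × 10.1 × (39.21)² = 11.18 × 10.1 × 1,537.4241 ≈ 173,602.9 × g
Your rotor: r = 10.6 / 2 = 5.3 cm
173,602.9 = 11.18 × 5.3 × (N/1000)²
(N/1000)² = 173,602.9 / 59.254 = 2929.809
N = 1000 × √2929.809 ≈ 54,127.7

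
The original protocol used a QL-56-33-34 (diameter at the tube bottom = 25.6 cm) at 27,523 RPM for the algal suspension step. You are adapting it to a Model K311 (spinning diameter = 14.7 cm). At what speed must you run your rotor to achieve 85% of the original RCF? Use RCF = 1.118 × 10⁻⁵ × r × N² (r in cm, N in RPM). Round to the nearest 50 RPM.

Original rotor: r = 25.6 / 2 = 12.8 cm
RCF_original = 1.118 × 10⁻⁵ × 12.8 × (27523)² = 1.118 × 10⁻⁵ × 12.8 × 757,515,529 ≈ 108,403.5 × g
Target RCF = 0.85 × 108,403.5 ≈ 92,143 × g
Your rotor: r = 14.7 / 2 = 7.35 cm
92,143 = 1.118 × 10⁻⁵ × 7.35 × N²
N² = 92,143 / (8.2173 × 10⁻⁵) = 1,121,329,390
N ≈ √1,121,329,390 ≈ 33,486.3

≈ 33500 RPM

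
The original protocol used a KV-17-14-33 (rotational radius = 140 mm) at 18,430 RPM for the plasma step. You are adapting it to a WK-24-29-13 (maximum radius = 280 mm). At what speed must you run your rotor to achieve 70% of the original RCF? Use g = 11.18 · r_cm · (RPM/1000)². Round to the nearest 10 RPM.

≈ 10900 RPM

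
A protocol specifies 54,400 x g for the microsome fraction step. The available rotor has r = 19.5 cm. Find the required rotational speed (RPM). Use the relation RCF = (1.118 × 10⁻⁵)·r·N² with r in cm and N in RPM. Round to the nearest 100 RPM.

15800 RPM

RCF = 1.118 × 10⁻⁵ × r × N²
54,400 = 1.118 × 10⁻⁵ × 19.5 × N²
N² = 54,400 / (21.801 × 10⁻⁵) = 249,529,838
N ≈ √249,529,838 ≈ 15,796.5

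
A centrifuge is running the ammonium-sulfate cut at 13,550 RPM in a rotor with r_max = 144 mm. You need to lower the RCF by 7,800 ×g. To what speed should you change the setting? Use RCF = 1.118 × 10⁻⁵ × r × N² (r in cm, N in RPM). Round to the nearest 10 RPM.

r = 144 mm = 14.4 cm
Current RCF = 1.118 × 10⁻⁵ × 14.4 × (13550)² = 1.118 × 10⁻⁵ × 14.4 × 183,602,500 ≈ 29,558.5 × g
Target RCF = 29,558.5 − 7,800 = 21,758.5 × g
N² = 21,758.5 / (16.0992 × 10⁻⁵) = 135,152,678
N ≈ √135,152,678 ≈ 11,625.5

N₂ ≈ 11630 RPM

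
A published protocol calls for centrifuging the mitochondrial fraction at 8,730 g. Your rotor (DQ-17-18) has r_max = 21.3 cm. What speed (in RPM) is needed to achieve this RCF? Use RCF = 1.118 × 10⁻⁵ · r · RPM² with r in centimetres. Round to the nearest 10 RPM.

RCF = 1.118 × 10⁻⁵ × r × N²
8,730 = 1.118 × 10⁻⁵ × 21.3 × N²
N² = 8,730 / (23.8134 × 10⁻⁵) = 36,660,032
N ≈ √36,660,032 ≈ 6,054.8

N ≈ 6050 RPM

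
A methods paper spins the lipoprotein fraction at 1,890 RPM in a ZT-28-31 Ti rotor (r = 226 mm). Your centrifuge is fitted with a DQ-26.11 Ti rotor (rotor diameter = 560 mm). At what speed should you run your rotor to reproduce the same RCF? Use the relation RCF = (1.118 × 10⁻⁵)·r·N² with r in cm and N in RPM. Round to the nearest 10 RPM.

1700 RPM

Original rotor: r = 226 mm = 22.6 cm
RCF_original = 1.118 × 10⁻⁵ × 22.6 × (1890)² = 1.118 × 10⁻⁵ × 22.6 × 3,572,100 ≈ 902.6 × g
Your rotor: r = 560 mm / 2 = 280 mm = 28 cm
902.6 = 1.118 × 10⁻⁵ × 28 × N²
N² = 902.6 / (31.304 × 10⁻⁵) = 2,883,338
N ≈ √2,883,338 ≈ 1,698.0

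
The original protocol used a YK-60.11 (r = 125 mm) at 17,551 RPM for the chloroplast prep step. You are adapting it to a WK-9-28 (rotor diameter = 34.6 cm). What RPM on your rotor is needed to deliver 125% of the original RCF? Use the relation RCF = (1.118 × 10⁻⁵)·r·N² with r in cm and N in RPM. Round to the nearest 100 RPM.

≈ 16700 RPM

Original rotor: r = 125 mm = 12.5 cm
RCF_original = 1.118 × 10⁻⁵ × 12.5 × (17551)² = 1.118 × 10⁻⁵ × 12.5 × 308,037,601 ≈ 43,048.3 × g
Target RCF = 1.25 × 43,048.3 ≈ 53,810.4 × g
Your rotor: r = 34.6 / 2 = 17.3 cm
53,810.4 = 1.118 × 10⁻⁵ × 17.3 × N²
N² = 53,810.4 / (19.3414 × 10⁻⁵) = 278,213,573
N ≈ √278,213,573 ≈ 16,679.7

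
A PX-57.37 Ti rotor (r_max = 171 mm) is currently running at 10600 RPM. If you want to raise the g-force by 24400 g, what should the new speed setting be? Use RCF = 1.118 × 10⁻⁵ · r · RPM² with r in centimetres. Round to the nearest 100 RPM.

15500 RPM

r = 171 mm = 17.1 cm
Current RCF = 1.118 × 10⁻⁵ × 17.1 × (10600)² = 1.118 × 10⁻⁵ × 17.1 × 112,360,000 ≈ 21,480.8 × g
Target RCF = 21,480.8 + 24,400 = 45,880.8 × g
N² = 45,880.8 / (19.1178 × 10⁻⁵) = 239,989,957
N ≈ √239,989,957 ≈ 15,491.6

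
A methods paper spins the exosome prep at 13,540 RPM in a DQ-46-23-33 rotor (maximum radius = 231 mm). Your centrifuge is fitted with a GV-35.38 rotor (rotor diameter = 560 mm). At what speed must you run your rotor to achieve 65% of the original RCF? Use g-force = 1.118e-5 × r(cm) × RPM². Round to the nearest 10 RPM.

Original rotor: r = 231 mm = 23.1 cm
RCF = 1.118 × 10⁻⁵ × r × N²
RCF_original = 1.118 × 10⁻⁵ × 23.1 × (13540)² = 1.118 × 10⁻⁵ × 23.1 × 183,331,600 ≈ 47,346.9 × g
Target RCF = 0.65 × 47,346.9 ≈ 30,775.5 × g
Your rotor: r = 560 mm / 2 = 280 mm = 28 cm
30,775.5 = 1.118 × 10⁻⁵ × 28 × N²
N² = 30,775.5 / (31.304 × 10⁻⁵) = 98,311,717
N ≈ √98,311,717 ≈ 9,915.2

9920 RPM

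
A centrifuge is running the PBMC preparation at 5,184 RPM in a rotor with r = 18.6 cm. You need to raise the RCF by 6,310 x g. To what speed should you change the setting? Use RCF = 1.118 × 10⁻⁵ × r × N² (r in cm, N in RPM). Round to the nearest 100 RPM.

7600 RPM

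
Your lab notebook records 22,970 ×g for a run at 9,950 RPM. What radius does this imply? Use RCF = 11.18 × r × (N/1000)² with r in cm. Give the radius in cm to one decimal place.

r ≈ 20.8 cm

22970 = 11.18 × r × (9.95)²
r = 22970 / (11.18 × 99.0025) = 22970 / 1106.848 ≈ 20.753 cm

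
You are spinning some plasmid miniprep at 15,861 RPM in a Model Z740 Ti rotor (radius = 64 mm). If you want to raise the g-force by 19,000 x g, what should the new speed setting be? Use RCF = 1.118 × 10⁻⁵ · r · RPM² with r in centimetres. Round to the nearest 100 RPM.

r = 64 mm = 6.4 cm
Current RCF = 1.118 × 10⁻⁵ × 6.4 × (15861)² = 1.118 × 10⁻⁵ × 6.4 × 251,571,321 ≈ 18,000.4 × g
Target RCF = 18,000.4 + 19,000 = 37,000.4 × g
N² = 37,000.4 / (7.1552 × 10⁻⁵) = 517,112,030
N ≈ √517,112,030 ≈ 22,740.1

22700 RPM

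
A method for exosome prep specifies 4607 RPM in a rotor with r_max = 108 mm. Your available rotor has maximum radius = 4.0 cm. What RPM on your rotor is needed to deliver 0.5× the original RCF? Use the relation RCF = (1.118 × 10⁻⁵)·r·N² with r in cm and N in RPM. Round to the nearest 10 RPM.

Original rotor: r = 108 mm = 10.8 cm
RCF_original = 1.118 × 10⁻⁵ × 10.8 × (4607)² = 1.118 × 10⁻⁵ × 10.8 × 21,224,449 ≈ 2,562.7 × g
Target RCF = 0.5 × 2,562.7 ≈ 1,281.3 × g
1,281.3 = 1.118 × 10⁻⁵ × 4 × N²
N² = 1,281.3 / (4.472 × 10⁻⁵) = 28,651,610
N ≈ √28,651,610 ≈ 5,352.7

5350 RPM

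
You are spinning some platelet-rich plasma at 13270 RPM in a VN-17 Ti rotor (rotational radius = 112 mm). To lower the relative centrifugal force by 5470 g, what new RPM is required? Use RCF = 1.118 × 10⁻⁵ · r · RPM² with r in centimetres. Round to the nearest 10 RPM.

r = 112 mm = 11.2 cm
Current RCF = 1.118 × 10⁻⁵ × 11.2 × (13270)² = 1.118 × 10⁻⁵ × 11.2 × 176,092,900 ≈ 22,049.6 × g
Target RCF = 22,049.6 − 5,470 = 16,579.6 × g
N² = 16,579.6 / (12.5216 × 10⁻⁵) = 132,407,999
N ≈ √132,407,999 ≈ 11,506.9

≈ 11510 RPM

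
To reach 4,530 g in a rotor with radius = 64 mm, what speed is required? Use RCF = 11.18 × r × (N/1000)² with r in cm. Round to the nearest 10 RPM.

N ≈ 7960 RPM

r = 64 mm = 6.4 cm
4,530 = 11.18 × 6.4 × (N/1000)²
(N/1000)² = 4,530 / 71.552 = 63.3106
N = 1000 × √63.3106 ≈ 7,956.8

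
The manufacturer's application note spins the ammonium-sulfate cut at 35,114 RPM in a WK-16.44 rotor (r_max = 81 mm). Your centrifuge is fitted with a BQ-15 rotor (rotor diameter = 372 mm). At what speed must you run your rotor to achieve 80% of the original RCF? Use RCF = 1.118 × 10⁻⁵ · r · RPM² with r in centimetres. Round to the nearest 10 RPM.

20730 RPM

Original rotor: r = 81 mm = 8.1 cm
RCF = 1.118 × 10⁻⁵ × r × N²
RCF_original = 1.118 × 10⁻⁵ × 8.1 × (35114)² = 1.118 × 10⁻⁵ × 8.1 × 1,232,992,996 ≈ 111,657.4 × g
Target RCF = 0.8 × 111,657.4 ≈ 89,325.9 × g
Your rotor: r = 372 mm / 2 = 186 mm = 18.6 cm
89,325.9 = 1.118 × 10⁻⁵ × 18.6 × N²
N² = 89,325.9 / (20.7948 × 10⁻⁵) = 429,558,832
N ≈ √429,558,832 ≈ 20,725.8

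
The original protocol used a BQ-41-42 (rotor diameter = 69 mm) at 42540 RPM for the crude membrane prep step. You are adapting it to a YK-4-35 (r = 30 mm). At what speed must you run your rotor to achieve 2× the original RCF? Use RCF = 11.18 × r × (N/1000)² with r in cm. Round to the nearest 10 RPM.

Original rotor: r = 69 mm / 2 = 34.5 mm = 3.45 cm
RCF_original = 11.18 × 3.45 × (42.54)² = 11.18 × 3.45 × 1,809.6516 ≈ 69,800.1 × g
Target RCF = 2 × 69,800.1 ≈ 139,600.2 × g
Your rotor: r = 30 mm = 3.0 cm
139,600.2 = 11.18 × 3 × (N/1000)²
(N/1000)² = 139,600.2 / 33.54 = 4162.2
N = 1000 × √4162.2 ≈ 64,515.1

≈ 64520 RPM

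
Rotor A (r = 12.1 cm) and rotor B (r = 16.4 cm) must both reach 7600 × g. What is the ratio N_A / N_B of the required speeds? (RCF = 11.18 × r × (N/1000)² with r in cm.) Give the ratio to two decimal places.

At fixed RCF, N ∝ 1/√r, so N_A/N_B = √(r_B/r_A) = √(16.4/12.1) = √1.355372 = 1.1642.

1.16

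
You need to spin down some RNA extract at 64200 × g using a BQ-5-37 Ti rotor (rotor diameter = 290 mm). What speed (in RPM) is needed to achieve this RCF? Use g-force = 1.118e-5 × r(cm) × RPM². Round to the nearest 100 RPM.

≈ 19900 RPM

r = 290 mm / 2 = 145 mm = 14.5 cm
64,200 = 1.118 × 10⁻⁵ × 14.5 × N²
N² = 64,200 / (16.211 × 10⁻⁵) = 396,027,389
N ≈ √396,027,389 ≈ 19,900.4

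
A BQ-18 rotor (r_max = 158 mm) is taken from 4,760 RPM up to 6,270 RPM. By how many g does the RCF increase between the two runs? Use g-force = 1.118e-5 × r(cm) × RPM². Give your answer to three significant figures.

r = 158 mm = 15.8 cm
RCF₁ = 1.118 × 10⁻⁵ × 15.8 × (4760)² = 1.118 × 10⁻⁵ × 15.8 × 22,657,600 ≈ 4,002.3 × g
RCF₂ = 1.118 × 10⁻⁵ × 15.8 × (6270)² = 1.118 × 10⁻⁵ × 15.8 × 39,312,900 ≈ 6,944.4 × g
Increase = 6,944.4 − 4,002.3 = 2,942.1

≈ 2940 g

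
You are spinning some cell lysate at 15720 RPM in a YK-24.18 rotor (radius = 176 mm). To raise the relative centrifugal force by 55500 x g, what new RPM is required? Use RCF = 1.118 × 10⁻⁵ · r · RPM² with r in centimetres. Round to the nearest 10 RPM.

r = 176 mm = 17.6 cm
Current RCF = 1.118 × 10⁻⁵ × 17.6 × (15720)² = 1.118 × 10⁻⁵ × 17.6 × 247,118,400 ≈ 48,625 × g
Target RCF = 48,625 + 55,500 = 104,125 × g
N² = 104,125 / (19.6768 × 10⁻⁵) = 529,176,492
N ≈ √529,176,492 ≈ 23,003.8

N₂ ≈ 23000 RPM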